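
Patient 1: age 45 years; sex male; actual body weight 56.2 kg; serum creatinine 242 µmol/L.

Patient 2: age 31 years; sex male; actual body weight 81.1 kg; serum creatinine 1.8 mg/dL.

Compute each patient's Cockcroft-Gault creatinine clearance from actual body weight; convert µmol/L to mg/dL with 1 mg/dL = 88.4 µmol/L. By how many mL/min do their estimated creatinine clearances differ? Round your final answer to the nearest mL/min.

Patient 1: SCr = 242 / 88.4 = 2.738 mg/dL
Patient 1: CrCl = (140 − 45) × 56.2 / (72 × 2.738) = 5339.0 / 197.14 ≈ 27.1 mL/min
Patient 2: CrCl = (140 − 31) × 81.1 / (72 × 1.8) = 8839.9 / 129.60 ≈ 68.2 mL/min
|27.1 − 68.2| = 41.1 mL/min

41 mL/min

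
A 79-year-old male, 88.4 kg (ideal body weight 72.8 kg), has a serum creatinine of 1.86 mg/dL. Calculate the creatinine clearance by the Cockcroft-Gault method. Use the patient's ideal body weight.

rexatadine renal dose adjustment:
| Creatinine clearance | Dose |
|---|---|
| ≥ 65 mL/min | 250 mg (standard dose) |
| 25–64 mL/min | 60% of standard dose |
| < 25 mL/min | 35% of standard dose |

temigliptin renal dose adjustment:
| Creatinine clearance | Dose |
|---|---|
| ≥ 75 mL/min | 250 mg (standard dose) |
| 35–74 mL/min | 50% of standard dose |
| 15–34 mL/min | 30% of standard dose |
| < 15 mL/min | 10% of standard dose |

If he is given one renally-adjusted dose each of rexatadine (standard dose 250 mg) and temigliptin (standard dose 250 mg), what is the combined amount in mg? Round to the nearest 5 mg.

225 mg

CrCl = (140 − 79) × 72.8 / (72 × 1.86) = 4440.8 / 133.92 ≈ 33.2 mL/min
CrCl ≈ 33 mL/min.
rexatadine: 25–64 mL/min → 60% of 250 mg = 150 mg.
temigliptin: 15–34 mL/min → 30% of 250 mg = 75 mg.
Total = 150 + 75 = 225 mg.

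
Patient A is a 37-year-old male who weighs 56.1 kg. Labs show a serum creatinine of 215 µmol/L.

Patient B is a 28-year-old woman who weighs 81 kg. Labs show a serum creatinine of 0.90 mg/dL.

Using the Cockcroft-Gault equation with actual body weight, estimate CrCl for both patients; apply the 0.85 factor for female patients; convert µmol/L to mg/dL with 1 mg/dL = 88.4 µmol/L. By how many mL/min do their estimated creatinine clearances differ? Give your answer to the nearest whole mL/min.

Patient A: SCr = 215 / 88.4 = 2.432 mg/dL
Patient A: CrCl = (140 − 37) × 56.1 / (72 × 2.432) = 5778.3 / 175.10 ≈ 33.0 mL/min
Patient B: CrCl = (140 − 28) × 81 / (72 × 0.9) × 0.85 = 9072.0 / 64.80 × 0.85 ≈ 119.0 mL/min
|33.0 − 119.0| = 86.0 mL/min

86 mL/min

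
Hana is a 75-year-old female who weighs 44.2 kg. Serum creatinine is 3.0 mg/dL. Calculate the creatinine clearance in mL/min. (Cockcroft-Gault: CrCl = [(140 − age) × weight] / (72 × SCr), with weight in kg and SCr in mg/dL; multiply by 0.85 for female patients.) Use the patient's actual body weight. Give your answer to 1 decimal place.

CrCl = (140 − 75) × 44.2 / (72 × 3) × 0.85 = 2873.0 / 216.00 × 0.85 ≈ 11.3 mL/min

11.3 mL/min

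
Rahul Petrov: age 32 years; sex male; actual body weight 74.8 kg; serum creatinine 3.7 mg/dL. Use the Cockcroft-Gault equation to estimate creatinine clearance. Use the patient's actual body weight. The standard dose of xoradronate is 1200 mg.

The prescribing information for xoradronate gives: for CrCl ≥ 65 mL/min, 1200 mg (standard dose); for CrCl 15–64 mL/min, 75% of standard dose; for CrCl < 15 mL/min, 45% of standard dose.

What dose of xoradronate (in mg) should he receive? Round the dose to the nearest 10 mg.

CrCl = (140 − 32) × 74.8 / (72 × 3.7) = 8078.4 / 266.40 ≈ 30.3 mL/min
CrCl ≈ 30 mL/min → bracket 15–64 mL/min.
75% of 1200 mg = 900 mg

900 mg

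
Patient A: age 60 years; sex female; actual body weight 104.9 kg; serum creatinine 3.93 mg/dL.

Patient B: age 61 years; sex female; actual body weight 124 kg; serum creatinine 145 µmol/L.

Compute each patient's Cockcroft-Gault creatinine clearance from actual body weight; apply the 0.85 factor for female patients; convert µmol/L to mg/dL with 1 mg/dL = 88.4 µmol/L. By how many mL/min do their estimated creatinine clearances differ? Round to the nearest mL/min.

45 mL/min

Patient A: CrCl = (140 − 60) × 104.9 / (72 × 3.93) × 0.85 = 8392.0 / 282.96 × 0.85 ≈ 25.2 mL/min
Patient B: SCr = 145 / 88.4 = 1.64 mg/dL
Patient B: CrCl = (140 − 61) × 124 / (72 × 1.64) × 0.85 = 9796.0 / 118.08 × 0.85 ≈ 70.5 mL/min
|25.2 − 70.5| = 45.3 mL/min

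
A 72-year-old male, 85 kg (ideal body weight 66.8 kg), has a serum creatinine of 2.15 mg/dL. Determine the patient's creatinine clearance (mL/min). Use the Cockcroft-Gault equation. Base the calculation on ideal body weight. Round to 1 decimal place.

29.3 mL/min

CrCl = (140 − 72) × 66.8 / (72 × 2.15) = 4542.4 / 154.80 ≈ 29.3 mL/min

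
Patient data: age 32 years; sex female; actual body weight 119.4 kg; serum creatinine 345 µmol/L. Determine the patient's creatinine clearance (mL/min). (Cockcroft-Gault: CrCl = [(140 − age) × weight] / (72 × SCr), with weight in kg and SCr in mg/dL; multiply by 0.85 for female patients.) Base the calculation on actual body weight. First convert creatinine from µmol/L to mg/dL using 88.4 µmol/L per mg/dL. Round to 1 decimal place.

SCr = 345 / 88.4 = 3.903 mg/dL
CrCl = (140 − 32) × 119.4 / (72 × 3.903) × 0.85 = 12895.2 / 281.02 × 0.85 ≈ 39.0 mL/min

39.0 mL/min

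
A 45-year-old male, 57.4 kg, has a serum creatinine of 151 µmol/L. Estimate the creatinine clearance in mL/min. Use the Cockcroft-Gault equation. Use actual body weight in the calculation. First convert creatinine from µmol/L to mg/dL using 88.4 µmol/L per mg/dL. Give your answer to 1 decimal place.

44.3 mL/min

SCr = 151 / 88.4 = 1.708 mg/dL
CrCl = (140 − 45) × 57.4 / (72 × 1.708) = 5453.0 / 122.98 ≈ 44.3 mL/min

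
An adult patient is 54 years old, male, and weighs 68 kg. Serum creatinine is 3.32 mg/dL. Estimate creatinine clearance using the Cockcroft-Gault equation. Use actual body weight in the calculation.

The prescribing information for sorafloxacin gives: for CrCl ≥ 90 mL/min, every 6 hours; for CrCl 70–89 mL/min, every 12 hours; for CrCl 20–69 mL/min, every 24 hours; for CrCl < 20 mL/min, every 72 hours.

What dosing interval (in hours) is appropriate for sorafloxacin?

every 24 hours

CrCl = (140 − 54) × 68 / (72 × 3.32) = 5848.0 / 239.04 ≈ 24.5 mL/min
CrCl ≈ 24 mL/min → bracket 20–69 mL/min → every 24 hours.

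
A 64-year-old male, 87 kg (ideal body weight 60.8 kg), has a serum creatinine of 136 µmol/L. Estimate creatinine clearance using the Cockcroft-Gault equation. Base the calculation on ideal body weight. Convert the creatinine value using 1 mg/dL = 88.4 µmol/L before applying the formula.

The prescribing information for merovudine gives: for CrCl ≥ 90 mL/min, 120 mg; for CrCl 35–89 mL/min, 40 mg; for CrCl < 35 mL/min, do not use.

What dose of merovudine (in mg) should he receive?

40 mg

SCr = 136 / 88.4 = 1.538 mg/dL
CrCl = (140 − 64) × 60.8 / (72 × 1.538) = 4620.8 / 110.74 ≈ 41.7 mL/min
CrCl ≈ 42 mL/min → bracket 35–89 mL/min.
Dose for this bracket: 40 mg.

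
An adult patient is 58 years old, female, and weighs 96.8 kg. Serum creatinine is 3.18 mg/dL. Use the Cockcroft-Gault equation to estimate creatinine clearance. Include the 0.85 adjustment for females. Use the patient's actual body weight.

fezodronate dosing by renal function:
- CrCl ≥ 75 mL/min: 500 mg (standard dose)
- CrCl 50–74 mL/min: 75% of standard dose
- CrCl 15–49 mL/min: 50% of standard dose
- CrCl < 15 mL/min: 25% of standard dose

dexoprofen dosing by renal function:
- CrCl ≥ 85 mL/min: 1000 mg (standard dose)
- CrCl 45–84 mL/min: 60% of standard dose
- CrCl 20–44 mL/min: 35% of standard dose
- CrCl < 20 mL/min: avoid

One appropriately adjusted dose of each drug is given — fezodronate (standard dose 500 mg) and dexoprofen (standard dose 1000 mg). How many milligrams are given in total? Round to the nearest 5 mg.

600 mg

CrCl = (140 − 58) × 96.8 / (72 × 3.18) × 0.85 = 7937.6 / 228.96 × 0.85 ≈ 29.5 mL/min
CrCl ≈ 29 mL/min.
fezodronate: 15–49 mL/min → 50% of 500 mg = 250 mg.
dexoprofen: 20–44 mL/min → 35% of 1000 mg = 350 mg.
Total = 250 + 350 = 600 mg.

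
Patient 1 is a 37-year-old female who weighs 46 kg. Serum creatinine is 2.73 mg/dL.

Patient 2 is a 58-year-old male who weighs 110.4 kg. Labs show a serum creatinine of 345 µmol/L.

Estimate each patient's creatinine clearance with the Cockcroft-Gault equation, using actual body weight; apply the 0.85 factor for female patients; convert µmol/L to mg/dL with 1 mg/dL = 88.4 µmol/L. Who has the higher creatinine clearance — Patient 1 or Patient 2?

Patient 2

Patient 1: CrCl = (140 − 37) × 46 / (72 × 2.73) × 0.85 = 4738.0 / 196.56 × 0.85 ≈ 20.5 mL/min
Patient 2: SCr = 345 / 88.4 = 3.903 mg/dL
Patient 2: CrCl = (140 − 58) × 110.4 / (72 × 3.903) = 9052.8 / 281.02 ≈ 32.2 mL/min
20.5 vs 32.2 mL/min → Patient 2 is higher.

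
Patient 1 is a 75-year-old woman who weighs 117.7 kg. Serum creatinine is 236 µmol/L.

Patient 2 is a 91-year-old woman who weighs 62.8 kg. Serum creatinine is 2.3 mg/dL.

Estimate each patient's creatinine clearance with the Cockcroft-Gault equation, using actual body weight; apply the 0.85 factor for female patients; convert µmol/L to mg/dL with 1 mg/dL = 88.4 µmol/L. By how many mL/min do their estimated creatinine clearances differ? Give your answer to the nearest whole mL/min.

18 mL/min

Patient 1: SCr = 236 / 88.4 = 2.67 mg/dL
Patient 1: CrCl = (140 − 75) × 117.7 / (72 × 2.67) × 0.85 = 7650.5 / 192.24 × 0.85 ≈ 33.8 mL/min
Patient 2: CrCl = (140 − 91) × 62.8 / (72 × 2.3) × 0.85 = 3077.2 / 165.60 × 0.85 ≈ 15.8 mL/min
|33.8 − 15.8| = 18.0 mL/min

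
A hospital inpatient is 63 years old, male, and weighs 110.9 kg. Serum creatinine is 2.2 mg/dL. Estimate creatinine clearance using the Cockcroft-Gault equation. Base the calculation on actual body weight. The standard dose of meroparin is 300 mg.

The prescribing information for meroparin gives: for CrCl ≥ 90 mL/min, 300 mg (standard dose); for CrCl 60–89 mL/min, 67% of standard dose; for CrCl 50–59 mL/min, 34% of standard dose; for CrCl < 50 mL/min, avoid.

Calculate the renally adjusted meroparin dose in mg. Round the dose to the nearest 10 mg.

CrCl = (140 − 63) × 110.9 / (72 × 2.2) = 8539.3 / 158.40 ≈ 53.9 mL/min
CrCl ≈ 54 mL/min → bracket 50–59 mL/min.
34% of 300 mg = 102 mg → 100 mg

100 mg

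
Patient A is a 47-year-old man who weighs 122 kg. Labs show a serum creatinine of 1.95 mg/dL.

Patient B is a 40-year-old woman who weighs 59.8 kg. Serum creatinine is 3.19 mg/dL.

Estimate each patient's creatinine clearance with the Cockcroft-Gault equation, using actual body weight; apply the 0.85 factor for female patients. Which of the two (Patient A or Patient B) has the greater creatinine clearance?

Patient A: CrCl = (140 − 47) × 122 / (72 × 1.95) = 11346.0 / 140.40 ≈ 80.8 mL/min
Patient B: CrCl = (140 − 40) × 59.8 / (72 × 3.19) × 0.85 = 5980.0 / 229.68 × 0.85 ≈ 22.1 mL/min
80.8 vs 22.1 mL/min → Patient A is higher.

Patient A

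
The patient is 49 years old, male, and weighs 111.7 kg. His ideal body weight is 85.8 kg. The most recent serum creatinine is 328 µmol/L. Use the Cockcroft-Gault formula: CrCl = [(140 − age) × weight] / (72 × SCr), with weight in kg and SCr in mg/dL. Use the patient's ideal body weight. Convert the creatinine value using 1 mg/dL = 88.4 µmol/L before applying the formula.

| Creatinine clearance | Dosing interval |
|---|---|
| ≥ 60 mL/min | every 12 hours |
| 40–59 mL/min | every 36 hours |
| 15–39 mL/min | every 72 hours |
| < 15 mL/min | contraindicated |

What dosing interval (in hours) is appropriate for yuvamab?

every 72 hours

SCr = 328 / 88.4 = 3.71 mg/dL
CrCl = (140 − 49) × 85.8 / (72 × 3.71) = 7807.8 / 267.12 ≈ 29.2 mL/min
CrCl ≈ 29 mL/min → bracket 15–39 mL/min → every 72 hours.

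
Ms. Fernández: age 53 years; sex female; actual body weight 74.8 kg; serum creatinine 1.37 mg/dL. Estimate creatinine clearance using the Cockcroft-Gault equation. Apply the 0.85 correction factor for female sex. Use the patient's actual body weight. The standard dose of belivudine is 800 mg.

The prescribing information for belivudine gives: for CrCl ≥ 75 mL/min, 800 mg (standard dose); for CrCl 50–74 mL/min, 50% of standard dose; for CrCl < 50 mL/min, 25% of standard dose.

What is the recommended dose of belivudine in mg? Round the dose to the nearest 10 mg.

400 mg

CrCl = (140 − 53) × 74.8 / (72 × 1.37) × 0.85 = 6507.6 / 98.64 × 0.85 ≈ 56.1 mL/min
CrCl ≈ 56 mL/min → bracket 50–74 mL/min.
50% of 800 mg = 400 mg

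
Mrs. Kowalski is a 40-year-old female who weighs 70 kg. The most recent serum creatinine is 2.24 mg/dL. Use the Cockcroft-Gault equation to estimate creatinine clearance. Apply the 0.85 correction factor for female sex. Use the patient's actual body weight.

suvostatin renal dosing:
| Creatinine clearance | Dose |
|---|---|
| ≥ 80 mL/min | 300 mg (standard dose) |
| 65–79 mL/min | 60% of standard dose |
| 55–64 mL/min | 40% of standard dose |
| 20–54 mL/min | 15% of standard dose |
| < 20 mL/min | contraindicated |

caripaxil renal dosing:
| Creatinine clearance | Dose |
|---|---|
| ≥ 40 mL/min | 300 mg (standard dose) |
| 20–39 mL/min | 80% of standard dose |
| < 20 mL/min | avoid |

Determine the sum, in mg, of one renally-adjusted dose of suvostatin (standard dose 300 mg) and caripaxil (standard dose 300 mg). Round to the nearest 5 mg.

285 mg

CrCl = (140 − 40) × 70 / (72 × 2.24) × 0.85 = 7000.0 / 161.28 × 0.85 ≈ 36.9 mL/min
CrCl ≈ 37 mL/min.
suvostatin: 20–54 mL/min → 15% of 300 mg = 45 mg.
caripaxil: 20–39 mL/min → 80% of 300 mg = 240 mg.
Total = 45 + 240 = 285 mg.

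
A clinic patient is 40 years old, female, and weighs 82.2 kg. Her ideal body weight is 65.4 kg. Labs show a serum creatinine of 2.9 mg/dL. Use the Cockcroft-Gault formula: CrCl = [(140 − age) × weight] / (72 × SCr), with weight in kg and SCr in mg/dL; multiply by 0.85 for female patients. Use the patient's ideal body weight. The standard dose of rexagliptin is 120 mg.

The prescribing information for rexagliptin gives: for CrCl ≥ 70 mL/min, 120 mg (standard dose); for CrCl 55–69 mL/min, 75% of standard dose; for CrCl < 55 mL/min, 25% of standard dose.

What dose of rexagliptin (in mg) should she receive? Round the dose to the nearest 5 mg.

30 mg

CrCl = (140 − 40) × 65.4 / (72 × 2.9) × 0.85 = 6540.0 / 208.80 × 0.85 ≈ 26.6 mL/min
CrCl ≈ 27 mL/min → bracket < 55 mL/min.
25% of 120 mg = 30 mg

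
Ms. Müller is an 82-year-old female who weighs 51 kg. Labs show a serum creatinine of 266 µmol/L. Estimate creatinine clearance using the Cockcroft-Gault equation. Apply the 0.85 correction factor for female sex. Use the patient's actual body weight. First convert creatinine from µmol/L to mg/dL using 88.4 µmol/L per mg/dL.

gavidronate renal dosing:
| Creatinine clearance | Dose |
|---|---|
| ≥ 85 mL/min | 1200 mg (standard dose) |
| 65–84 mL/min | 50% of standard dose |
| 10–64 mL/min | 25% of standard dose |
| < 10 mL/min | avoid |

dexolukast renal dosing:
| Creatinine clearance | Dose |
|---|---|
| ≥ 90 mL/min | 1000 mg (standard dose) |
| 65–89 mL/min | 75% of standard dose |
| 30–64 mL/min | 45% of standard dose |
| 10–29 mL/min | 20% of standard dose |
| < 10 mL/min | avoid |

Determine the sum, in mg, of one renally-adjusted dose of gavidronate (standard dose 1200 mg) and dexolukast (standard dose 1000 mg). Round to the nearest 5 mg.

SCr = 266 / 88.4 = 3.009 mg/dL
CrCl = (140 − 82) × 51 / (72 × 3.009) × 0.85 = 2958.0 / 216.65 × 0.85 ≈ 11.6 mL/min
CrCl ≈ 12 mL/min.
gavidronate: 10–64 mL/min → 25% of 1200 mg = 300 mg.
dexolukast: 10–29 mL/min → 20% of 1000 mg = 200 mg.
Total = 300 + 200 = 500 mg.

500 mg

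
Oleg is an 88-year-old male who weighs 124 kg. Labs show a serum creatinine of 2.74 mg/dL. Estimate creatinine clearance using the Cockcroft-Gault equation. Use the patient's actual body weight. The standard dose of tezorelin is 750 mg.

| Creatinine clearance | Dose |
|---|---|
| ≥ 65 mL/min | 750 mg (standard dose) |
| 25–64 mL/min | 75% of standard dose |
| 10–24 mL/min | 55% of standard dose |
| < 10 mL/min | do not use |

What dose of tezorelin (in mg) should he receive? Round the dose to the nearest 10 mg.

560 mg

CrCl = (140 − 88) × 124 / (72 × 2.74) = 6448.0 / 197.28 ≈ 32.7 mL/min
CrCl ≈ 33 mL/min → bracket 25–64 mL/min.
75% of 750 mg = 562.5 mg → 560 mg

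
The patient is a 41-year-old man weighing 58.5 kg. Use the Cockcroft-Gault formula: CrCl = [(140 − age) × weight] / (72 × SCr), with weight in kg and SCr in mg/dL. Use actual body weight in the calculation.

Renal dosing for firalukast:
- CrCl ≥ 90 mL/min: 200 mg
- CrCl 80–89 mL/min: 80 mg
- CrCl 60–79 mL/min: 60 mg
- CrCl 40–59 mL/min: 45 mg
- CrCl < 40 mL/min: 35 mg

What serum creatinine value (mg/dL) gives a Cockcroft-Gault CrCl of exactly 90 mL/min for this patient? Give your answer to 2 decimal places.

0.89 mg/dL

Standard dose requires CrCl ≥ 90 mL/min.
Set (140 − 41) × 58.5 / (72 × SCr) = 90
SCr = (140 − 41) × 58.5 / (72 × 90) = 0.894 mg/dL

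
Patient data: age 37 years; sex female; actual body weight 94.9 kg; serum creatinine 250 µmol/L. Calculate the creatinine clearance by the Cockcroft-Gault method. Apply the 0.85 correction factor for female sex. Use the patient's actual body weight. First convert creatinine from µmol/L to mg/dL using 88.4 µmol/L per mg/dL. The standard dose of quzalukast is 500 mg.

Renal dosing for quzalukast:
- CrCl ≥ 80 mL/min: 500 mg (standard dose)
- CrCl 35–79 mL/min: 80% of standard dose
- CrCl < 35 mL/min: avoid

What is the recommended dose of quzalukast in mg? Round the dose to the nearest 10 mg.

400 mg

SCr = 250 / 88.4 = 2.828 mg/dL
CrCl = (140 − 37) × 94.9 / (72 × 2.828) × 0.85 = 9774.7 / 203.62 × 0.85 ≈ 40.8 mL/min
CrCl ≈ 41 mL/min → bracket 35–79 mL/min.
80% of 500 mg = 400 mg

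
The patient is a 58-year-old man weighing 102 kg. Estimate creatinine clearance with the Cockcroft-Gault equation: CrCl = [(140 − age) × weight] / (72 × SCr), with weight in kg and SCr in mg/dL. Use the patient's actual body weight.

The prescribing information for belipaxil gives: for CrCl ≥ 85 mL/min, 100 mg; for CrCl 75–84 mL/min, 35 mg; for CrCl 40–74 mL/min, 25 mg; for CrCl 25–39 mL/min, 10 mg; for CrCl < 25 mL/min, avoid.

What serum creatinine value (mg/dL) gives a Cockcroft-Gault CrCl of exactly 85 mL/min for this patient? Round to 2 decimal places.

Standard dose requires CrCl ≥ 85 mL/min.
Set (140 − 58) × 102 / (72 × SCr) = 85
SCr = (140 − 58) × 102 / (72 × 85) = 1.367 mg/dL

1.37 mg/dL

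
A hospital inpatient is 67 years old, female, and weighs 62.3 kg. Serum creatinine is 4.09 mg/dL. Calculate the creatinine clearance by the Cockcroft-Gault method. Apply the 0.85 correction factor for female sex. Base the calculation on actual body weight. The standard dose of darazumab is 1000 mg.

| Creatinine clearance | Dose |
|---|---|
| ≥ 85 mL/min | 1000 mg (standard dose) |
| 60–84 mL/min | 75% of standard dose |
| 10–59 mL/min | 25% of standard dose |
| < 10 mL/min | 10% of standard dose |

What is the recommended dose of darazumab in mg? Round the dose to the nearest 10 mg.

250 mg

CrCl = (140 − 67) × 62.3 / (72 × 4.09) × 0.85 = 4547.9 / 294.48 × 0.85 ≈ 13.1 mL/min
CrCl ≈ 13 mL/min → bracket 10–59 mL/min.
25% of 1000 mg = 250 mg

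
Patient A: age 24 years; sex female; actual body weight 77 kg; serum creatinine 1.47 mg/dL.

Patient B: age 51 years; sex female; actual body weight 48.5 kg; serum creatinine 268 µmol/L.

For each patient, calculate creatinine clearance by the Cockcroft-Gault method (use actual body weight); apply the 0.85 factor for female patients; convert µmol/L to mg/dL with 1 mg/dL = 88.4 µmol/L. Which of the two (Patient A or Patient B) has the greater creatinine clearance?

Patient A: CrCl = (140 − 24) × 77 / (72 × 1.47) × 0.85 = 8932.0 / 105.84 × 0.85 ≈ 71.7 mL/min
Patient B: SCr = 268 / 88.4 = 3.032 mg/dL
Patient B: CrCl = (140 − 51) × 48.5 / (72 × 3.032) × 0.85 = 4316.5 / 218.30 × 0.85 ≈ 16.8 mL/min
71.7 vs 16.8 mL/min → Patient A is higher.

Patient A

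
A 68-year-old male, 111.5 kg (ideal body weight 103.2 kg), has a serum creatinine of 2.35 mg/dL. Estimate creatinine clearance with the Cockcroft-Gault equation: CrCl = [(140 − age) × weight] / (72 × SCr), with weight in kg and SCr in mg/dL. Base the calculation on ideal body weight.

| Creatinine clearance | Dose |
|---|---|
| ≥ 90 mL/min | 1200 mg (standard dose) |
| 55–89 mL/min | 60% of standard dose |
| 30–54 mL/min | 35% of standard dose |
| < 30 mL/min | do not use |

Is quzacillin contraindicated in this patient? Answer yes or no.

no

CrCl = (140 − 68) × 103.2 / (72 × 2.35) = 7430.4 / 169.20 ≈ 43.9 mL/min
CrCl ≈ 44 mL/min, which is ≥ 30 mL/min.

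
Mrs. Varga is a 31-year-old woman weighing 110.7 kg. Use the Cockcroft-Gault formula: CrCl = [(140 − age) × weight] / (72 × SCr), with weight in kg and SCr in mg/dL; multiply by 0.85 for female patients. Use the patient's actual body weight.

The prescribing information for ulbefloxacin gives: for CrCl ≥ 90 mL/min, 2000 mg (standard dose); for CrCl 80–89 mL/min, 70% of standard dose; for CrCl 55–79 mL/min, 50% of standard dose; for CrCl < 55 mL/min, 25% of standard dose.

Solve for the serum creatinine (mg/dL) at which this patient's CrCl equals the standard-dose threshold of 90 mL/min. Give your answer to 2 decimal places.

1.58 mg/dL

Standard dose requires CrCl ≥ 90 mL/min.
Set (140 − 31) × 110.7 × 0.85 / (72 × SCr) = 90
SCr = (140 − 31) × 110.7 × 0.85 / (72 × 90) = 1.583 mg/dL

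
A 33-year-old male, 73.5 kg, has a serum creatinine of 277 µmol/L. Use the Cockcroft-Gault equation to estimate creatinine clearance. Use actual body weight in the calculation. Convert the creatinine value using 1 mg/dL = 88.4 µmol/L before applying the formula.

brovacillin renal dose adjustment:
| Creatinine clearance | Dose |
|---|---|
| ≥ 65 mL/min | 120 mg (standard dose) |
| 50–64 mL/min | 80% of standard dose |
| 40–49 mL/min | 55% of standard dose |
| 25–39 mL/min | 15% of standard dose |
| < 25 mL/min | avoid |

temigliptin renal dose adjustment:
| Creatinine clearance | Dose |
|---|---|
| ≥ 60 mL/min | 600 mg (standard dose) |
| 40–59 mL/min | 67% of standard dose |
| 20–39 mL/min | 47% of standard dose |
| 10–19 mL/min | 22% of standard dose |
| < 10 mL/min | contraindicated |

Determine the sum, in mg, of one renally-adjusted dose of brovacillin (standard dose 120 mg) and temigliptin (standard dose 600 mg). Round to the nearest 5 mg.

300 mg

SCr = 277 / 88.4 = 3.133 mg/dL
CrCl = (140 − 33) × 73.5 / (72 × 3.133) = 7864.5 / 225.58 ≈ 34.9 mL/min
CrCl ≈ 35 mL/min.
brovacillin: 25–39 mL/min → 15% of 120 mg = 18 mg.
temigliptin: 20–39 mL/min → 47% of 600 mg = 282 mg.
Total = 18 + 282 = 300 mg.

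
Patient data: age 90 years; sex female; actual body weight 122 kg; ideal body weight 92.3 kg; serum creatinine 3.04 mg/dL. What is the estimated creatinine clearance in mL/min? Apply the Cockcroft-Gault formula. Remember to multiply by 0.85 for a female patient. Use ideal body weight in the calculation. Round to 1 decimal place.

CrCl = (140 − 90) × 92.3 / (72 × 3.04) × 0.85 = 4615.0 / 218.88 × 0.85 ≈ 17.9 mL/min

17.9 mL/min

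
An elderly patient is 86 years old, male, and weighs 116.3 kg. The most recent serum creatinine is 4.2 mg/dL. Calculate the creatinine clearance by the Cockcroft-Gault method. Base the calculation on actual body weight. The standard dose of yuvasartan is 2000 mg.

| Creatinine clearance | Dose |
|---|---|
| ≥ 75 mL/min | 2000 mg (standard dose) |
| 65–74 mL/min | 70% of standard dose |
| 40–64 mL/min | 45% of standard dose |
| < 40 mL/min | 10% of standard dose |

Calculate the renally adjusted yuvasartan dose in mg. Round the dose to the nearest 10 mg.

CrCl = (140 − 86) × 116.3 / (72 × 4.2) = 6280.2 / 302.40 ≈ 20.8 mL/min
CrCl ≈ 21 mL/min → bracket < 40 mL/min.
10% of 2000 mg = 200 mg

200 mg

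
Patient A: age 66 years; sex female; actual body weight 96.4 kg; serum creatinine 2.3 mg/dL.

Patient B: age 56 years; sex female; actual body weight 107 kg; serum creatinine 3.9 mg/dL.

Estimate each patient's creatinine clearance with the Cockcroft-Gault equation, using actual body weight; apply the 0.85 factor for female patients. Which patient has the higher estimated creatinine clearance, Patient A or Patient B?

Patient A: CrCl = (140 − 66) × 96.4 / (72 × 2.3) × 0.85 = 7133.6 / 165.60 × 0.85 ≈ 36.6 mL/min
Patient B: CrCl = (140 − 56) × 107 / (72 × 3.9) × 0.85 = 8988.0 / 280.80 × 0.85 ≈ 27.2 mL/min
36.6 vs 27.2 mL/min → Patient A is higher.

Patient A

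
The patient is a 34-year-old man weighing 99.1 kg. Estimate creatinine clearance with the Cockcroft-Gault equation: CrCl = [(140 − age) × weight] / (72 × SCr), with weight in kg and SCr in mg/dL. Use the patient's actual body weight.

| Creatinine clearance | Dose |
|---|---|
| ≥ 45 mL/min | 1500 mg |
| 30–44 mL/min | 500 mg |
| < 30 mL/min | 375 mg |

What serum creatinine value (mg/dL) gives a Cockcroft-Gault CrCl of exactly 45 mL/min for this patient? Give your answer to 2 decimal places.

Standard dose requires CrCl ≥ 45 mL/min.
Set (140 − 34) × 99.1 / (72 × SCr) = 45
SCr = (140 − 34) × 99.1 / (72 × 45) = 3.242 mg/dL

3.24 mg/dL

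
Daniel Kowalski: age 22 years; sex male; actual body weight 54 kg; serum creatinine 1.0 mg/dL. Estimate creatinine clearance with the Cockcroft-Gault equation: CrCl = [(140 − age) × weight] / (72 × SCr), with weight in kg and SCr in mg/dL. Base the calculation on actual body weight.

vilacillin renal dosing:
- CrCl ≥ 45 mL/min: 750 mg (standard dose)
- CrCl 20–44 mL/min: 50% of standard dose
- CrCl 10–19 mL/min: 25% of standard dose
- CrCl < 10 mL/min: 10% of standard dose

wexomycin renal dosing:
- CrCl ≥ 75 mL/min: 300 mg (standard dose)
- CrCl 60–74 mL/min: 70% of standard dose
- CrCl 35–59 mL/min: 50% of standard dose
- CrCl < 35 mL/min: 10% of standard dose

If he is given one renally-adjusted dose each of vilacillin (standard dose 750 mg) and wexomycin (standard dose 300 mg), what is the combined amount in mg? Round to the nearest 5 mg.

1050 mg

CrCl = (140 − 22) × 54 / (72 × 1) = 6372.0 / 72.00 ≈ 88.5 mL/min
CrCl ≈ 88 mL/min.
vilacillin: ≥ 45 mL/min → 100% of 750 mg = 750 mg.
wexomycin: ≥ 75 mL/min → 100% of 300 mg = 300 mg.
Total = 750 + 300 = 1050 mg.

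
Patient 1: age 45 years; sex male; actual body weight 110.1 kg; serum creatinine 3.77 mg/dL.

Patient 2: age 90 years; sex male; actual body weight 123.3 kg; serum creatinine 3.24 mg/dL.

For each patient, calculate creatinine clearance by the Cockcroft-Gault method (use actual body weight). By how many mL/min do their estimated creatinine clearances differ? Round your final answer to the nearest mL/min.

12 mL/min

Patient 1: CrCl = (140 − 45) × 110.1 / (72 × 3.77) = 10459.5 / 271.44 ≈ 38.5 mL/min
Patient 2: CrCl = (140 − 90) × 123.3 / (72 × 3.24) = 6165.0 / 233.28 ≈ 26.4 mL/min
|38.5 − 26.4| = 12.1 mL/min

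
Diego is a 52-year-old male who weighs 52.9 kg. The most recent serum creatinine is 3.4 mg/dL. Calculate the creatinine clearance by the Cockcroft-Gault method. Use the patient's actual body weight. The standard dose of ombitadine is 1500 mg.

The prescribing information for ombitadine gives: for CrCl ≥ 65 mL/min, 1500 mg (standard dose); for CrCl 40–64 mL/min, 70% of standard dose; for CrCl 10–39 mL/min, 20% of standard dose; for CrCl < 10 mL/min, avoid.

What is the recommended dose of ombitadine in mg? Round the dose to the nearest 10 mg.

CrCl = (140 − 52) × 52.9 / (72 × 3.4) = 4655.2 / 244.80 ≈ 19.0 mL/min
CrCl ≈ 19 mL/min → bracket 10–39 mL/min.
20% of 1500 mg = 300 mg

300 mg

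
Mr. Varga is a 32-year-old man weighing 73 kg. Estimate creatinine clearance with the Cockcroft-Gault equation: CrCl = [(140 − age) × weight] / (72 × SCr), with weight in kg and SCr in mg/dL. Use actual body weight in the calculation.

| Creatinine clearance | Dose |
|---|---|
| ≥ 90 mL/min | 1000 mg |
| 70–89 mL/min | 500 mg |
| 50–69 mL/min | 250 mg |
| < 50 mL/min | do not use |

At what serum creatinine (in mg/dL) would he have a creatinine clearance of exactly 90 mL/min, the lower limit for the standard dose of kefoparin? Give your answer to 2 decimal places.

1.22 mg/dL

Standard dose requires CrCl ≥ 90 mL/min.
Set (140 − 32) × 73 / (72 × SCr) = 90
SCr = (140 − 32) × 73 / (72 × 90) = 1.217 mg/dL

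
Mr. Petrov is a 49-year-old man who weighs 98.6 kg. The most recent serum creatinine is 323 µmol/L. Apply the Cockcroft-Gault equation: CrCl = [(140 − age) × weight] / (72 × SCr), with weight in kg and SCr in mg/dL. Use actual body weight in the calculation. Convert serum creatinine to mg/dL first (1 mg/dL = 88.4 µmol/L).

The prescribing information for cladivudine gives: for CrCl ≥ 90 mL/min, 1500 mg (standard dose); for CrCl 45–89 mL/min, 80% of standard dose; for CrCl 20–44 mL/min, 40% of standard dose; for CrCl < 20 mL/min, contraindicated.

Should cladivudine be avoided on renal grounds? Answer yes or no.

SCr = 323 / 88.4 = 3.654 mg/dL
CrCl = (140 − 49) × 98.6 / (72 × 3.654) = 8972.6 / 263.09 ≈ 34.1 mL/min
CrCl ≈ 34 mL/min, which is ≥ 20 mL/min.

no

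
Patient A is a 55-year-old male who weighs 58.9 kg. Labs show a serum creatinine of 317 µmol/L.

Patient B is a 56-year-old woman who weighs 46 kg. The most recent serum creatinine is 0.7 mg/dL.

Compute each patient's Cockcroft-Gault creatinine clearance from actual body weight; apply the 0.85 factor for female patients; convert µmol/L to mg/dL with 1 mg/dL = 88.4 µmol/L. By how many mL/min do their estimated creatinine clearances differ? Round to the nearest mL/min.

Patient A: SCr = 317 / 88.4 = 3.586 mg/dL
Patient A: CrCl = (140 − 55) × 58.9 / (72 × 3.586) = 5006.5 / 258.19 ≈ 19.4 mL/min
Patient B: CrCl = (140 − 56) × 46 / (72 × 0.7) × 0.85 = 3864.0 / 50.40 × 0.85 ≈ 65.2 mL/min
|19.4 − 65.2| = 45.8 mL/min

46 mL/min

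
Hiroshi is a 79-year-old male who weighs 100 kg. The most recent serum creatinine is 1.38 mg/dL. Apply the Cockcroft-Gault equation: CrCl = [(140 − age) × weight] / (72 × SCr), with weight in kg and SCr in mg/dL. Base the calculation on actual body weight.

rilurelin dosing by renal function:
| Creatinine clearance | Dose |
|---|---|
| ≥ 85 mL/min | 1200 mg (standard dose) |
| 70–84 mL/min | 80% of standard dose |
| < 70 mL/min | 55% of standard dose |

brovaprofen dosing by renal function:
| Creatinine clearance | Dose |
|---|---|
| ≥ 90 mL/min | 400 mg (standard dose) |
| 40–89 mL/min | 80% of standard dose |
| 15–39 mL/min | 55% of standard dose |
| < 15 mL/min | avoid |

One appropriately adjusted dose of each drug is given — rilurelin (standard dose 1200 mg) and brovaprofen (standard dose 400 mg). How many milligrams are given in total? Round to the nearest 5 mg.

CrCl = (140 − 79) × 100 / (72 × 1.38) = 6100.0 / 99.36 ≈ 61.4 mL/min
CrCl ≈ 61 mL/min.
rilurelin: < 70 mL/min → 55% of 1200 mg = 660 mg.
brovaprofen: 40–89 mL/min → 80% of 400 mg = 320 mg.
Total = 660 + 320 = 980 mg.

980 mg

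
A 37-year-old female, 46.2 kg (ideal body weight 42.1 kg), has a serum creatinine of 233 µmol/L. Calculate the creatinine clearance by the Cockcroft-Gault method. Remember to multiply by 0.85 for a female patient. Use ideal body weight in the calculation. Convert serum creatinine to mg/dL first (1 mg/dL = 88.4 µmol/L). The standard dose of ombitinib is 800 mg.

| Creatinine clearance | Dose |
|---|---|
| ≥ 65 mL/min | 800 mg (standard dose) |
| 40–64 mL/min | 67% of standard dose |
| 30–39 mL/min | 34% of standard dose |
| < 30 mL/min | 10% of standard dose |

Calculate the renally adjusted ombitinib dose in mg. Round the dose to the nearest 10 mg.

80 mg

SCr = 233 / 88.4 = 2.636 mg/dL
CrCl = (140 − 37) × 42.1 / (72 × 2.636) × 0.85 = 4336.3 / 189.79 × 0.85 ≈ 19.4 mL/min
CrCl ≈ 19 mL/min → bracket < 30 mL/min.
10% of 800 mg = 80 mg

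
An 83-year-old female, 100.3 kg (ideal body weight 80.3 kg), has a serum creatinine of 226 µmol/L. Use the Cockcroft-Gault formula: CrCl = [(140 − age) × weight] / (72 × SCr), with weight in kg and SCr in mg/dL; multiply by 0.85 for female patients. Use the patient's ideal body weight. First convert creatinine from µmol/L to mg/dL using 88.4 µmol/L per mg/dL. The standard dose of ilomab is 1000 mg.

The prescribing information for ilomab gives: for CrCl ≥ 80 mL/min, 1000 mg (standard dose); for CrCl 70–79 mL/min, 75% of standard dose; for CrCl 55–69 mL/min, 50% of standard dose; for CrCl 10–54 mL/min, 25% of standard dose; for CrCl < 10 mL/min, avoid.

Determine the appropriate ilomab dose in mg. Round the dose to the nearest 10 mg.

SCr = 226 / 88.4 = 2.557 mg/dL
CrCl = (140 − 83) × 80.3 / (72 × 2.557) × 0.85 = 4577.1 / 184.10 × 0.85 ≈ 21.1 mL/min
CrCl ≈ 21 mL/min → bracket 10–54 mL/min.
25% of 1000 mg = 250 mg

250 mg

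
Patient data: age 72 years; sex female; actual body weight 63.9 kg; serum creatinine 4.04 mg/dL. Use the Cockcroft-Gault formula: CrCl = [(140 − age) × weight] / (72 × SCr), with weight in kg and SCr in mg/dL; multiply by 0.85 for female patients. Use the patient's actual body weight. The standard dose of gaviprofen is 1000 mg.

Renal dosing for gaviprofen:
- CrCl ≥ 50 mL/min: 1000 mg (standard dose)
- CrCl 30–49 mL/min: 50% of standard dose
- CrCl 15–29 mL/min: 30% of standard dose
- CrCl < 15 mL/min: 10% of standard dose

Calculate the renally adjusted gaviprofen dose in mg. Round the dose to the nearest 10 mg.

100 mg

CrCl = (140 − 72) × 63.9 / (72 × 4.04) × 0.85 = 4345.2 / 290.88 × 0.85 ≈ 12.7 mL/min
CrCl ≈ 13 mL/min → bracket < 15 mL/min.
10% of 1000 mg = 100 mg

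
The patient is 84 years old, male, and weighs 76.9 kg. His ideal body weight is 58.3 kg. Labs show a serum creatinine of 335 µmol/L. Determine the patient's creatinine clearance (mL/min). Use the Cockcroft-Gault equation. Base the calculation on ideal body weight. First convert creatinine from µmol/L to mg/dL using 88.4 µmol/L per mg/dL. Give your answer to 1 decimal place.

12.0 mL/min

SCr = 335 / 88.4 = 3.79 mg/dL
CrCl = (140 − 84) × 58.3 / (72 × 3.79) = 3264.8 / 272.88 ≈ 12.0 mL/min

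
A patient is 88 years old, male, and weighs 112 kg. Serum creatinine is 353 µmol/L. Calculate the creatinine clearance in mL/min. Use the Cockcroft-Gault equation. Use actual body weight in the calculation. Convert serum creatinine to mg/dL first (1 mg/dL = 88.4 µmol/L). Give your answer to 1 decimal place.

SCr = 353 / 88.4 = 3.993 mg/dL
CrCl = (140 − 88) × 112 / (72 × 3.993) = 5824.0 / 287.50 ≈ 20.3 mL/min

20.3 mL/min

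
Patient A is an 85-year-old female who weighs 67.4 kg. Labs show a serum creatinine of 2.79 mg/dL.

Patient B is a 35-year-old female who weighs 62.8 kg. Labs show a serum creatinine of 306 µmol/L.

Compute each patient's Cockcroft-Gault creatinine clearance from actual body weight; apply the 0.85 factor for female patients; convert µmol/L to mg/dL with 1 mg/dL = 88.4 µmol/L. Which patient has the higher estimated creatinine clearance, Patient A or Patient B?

Patient A: CrCl = (140 − 85) × 67.4 / (72 × 2.79) × 0.85 = 3707.0 / 200.88 × 0.85 ≈ 15.7 mL/min
Patient B: SCr = 306 / 88.4 = 3.462 mg/dL
Patient B: CrCl = (140 − 35) × 62.8 / (72 × 3.462) × 0.85 = 6594.0 / 249.26 × 0.85 ≈ 22.5 mL/min
15.7 vs 22.5 mL/min → Patient B is higher.

Patient B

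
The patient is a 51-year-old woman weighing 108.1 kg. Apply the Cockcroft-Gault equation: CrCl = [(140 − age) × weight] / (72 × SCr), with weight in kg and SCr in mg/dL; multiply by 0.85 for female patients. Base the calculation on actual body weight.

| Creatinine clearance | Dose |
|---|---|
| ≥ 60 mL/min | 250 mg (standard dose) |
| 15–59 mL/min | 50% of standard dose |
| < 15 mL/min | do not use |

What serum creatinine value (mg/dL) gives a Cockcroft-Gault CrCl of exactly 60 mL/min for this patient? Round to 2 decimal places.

Standard dose requires CrCl ≥ 60 mL/min.
Set (140 − 51) × 108.1 × 0.85 / (72 × SCr) = 60
SCr = (140 − 51) × 108.1 × 0.85 / (72 × 60) = 1.893 mg/dL

1.89 mg/dL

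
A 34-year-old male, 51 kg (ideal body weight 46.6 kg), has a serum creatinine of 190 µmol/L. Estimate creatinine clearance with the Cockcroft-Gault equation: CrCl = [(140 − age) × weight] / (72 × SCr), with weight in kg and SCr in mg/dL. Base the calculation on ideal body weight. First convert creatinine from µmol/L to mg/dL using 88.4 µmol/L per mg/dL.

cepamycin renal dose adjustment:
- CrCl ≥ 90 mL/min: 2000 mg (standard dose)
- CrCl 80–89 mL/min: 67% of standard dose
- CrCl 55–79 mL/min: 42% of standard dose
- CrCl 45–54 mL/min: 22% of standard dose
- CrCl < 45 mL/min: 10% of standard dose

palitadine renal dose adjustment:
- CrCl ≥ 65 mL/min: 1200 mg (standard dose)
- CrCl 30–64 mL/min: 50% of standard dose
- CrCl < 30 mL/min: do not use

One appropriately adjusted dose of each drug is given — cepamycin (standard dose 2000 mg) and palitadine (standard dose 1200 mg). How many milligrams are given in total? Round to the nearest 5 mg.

800 mg

SCr = 190 / 88.4 = 2.149 mg/dL
CrCl = (140 − 34) × 46.6 / (72 × 2.149) = 4939.6 / 154.73 ≈ 31.9 mL/min
CrCl ≈ 32 mL/min.
cepamycin: < 45 mL/min → 10% of 2000 mg = 200 mg.
palitadine: 30–64 mL/min → 50% of 1200 mg = 600 mg.
Total = 200 + 600 = 800 mg.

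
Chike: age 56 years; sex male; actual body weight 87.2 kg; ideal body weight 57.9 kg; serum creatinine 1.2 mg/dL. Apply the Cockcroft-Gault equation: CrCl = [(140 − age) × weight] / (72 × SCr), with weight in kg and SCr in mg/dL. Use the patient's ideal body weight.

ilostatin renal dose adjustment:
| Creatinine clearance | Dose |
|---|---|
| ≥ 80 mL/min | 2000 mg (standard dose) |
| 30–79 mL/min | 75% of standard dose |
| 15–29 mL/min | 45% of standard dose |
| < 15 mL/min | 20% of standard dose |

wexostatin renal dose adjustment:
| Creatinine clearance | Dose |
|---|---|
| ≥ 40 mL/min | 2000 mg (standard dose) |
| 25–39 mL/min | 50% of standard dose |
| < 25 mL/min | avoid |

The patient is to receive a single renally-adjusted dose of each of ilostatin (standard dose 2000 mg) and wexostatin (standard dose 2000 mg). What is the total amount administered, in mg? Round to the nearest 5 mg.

CrCl = (140 − 56) × 57.9 / (72 × 1.2) = 4863.6 / 86.40 ≈ 56.3 mL/min
CrCl ≈ 56 mL/min.
ilostatin: 30–79 mL/min → 75% of 2000 mg = 1500 mg.
wexostatin: ≥ 40 mL/min → 100% of 2000 mg = 2000 mg.
Total = 1500 + 2000 = 3500 mg.

3500 mg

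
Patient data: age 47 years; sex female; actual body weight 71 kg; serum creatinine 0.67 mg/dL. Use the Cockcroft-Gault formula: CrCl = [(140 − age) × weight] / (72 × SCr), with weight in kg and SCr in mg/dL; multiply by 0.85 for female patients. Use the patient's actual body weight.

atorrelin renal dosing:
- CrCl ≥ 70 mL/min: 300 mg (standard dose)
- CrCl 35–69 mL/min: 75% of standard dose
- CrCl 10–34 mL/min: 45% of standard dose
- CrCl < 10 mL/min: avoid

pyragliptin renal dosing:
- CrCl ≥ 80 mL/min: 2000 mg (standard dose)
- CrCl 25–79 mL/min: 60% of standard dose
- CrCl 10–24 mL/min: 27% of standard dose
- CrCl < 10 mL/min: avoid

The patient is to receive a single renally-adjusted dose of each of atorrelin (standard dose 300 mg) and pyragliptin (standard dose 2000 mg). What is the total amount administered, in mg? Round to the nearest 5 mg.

2300 mg

CrCl = (140 − 47) × 71 / (72 × 0.67) × 0.85 = 6603.0 / 48.24 × 0.85 ≈ 116.3 mL/min
CrCl ≈ 116 mL/min.
atorrelin: ≥ 70 mL/min → 100% of 300 mg = 300 mg.
pyragliptin: ≥ 80 mL/min → 100% of 2000 mg = 2000 mg.
Total = 300 + 2000 = 2300 mg.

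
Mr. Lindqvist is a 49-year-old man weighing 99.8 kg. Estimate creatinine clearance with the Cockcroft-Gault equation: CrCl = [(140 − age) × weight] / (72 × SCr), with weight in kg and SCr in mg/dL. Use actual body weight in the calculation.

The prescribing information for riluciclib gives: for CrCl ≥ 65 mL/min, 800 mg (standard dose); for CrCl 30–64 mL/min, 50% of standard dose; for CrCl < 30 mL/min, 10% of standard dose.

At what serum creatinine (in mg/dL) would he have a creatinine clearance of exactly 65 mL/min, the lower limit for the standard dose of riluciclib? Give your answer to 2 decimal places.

Standard dose requires CrCl ≥ 65 mL/min.
Set (140 − 49) × 99.8 / (72 × SCr) = 65
SCr = (140 − 49) × 99.8 / (72 × 65) = 1.941 mg/dL

1.94 mg/dL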